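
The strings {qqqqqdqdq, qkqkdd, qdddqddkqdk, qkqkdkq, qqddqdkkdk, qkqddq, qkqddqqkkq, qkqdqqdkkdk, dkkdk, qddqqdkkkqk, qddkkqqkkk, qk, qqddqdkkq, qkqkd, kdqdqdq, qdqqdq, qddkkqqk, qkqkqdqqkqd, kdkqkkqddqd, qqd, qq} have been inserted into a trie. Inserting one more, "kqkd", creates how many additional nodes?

3

"k" is already a path in the trie; the remaining "qkd" must be added.
New nodes needed: |"kqkd"| − 1 = 4 − 1 = 3.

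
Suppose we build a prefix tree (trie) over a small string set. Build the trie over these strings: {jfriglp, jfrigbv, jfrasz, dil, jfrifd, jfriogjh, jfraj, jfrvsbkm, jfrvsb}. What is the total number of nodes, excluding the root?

27

Trace insertions, counting only characters that open a new branch:
  "jfriglp" → 7 new (j, f, r, i, g, l, p)
  "jfrigbv" → prefix "jfrig" already present; 2 new (b, v)
  "jfrasz" → prefix "jfr" already present; 3 new (a, s, z)
  "dil" → 3 new (d, i, l)
  "jfrifd" → prefix "jfri" already present; 2 new (f, d)
  "jfriogjh" → prefix "jfri" already present; 4 new (o, g, j, h)
  "jfraj" → prefix "jfra" already present; 1 new (j)
  "jfrvsbkm" → prefix "jfr" already present; 5 new (v, s, b, k, m)
  "jfrvsb" → prefix "jfrvsb" already present; 0 new (none)
Total nodes = 7 + 2 + 3 + 3 + 2 + 4 + 1 + 5 + 0 = 27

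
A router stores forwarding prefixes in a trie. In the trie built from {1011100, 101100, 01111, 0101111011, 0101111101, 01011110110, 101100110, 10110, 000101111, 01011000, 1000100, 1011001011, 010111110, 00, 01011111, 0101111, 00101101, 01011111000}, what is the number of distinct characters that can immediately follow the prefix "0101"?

1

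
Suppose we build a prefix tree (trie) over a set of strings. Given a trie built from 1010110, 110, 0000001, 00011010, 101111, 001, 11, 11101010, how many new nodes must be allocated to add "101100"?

"1011" is already a path in the trie; the remaining "00" must be added.
New nodes needed: |"101100"| − 4 = 6 − 4 = 2.

2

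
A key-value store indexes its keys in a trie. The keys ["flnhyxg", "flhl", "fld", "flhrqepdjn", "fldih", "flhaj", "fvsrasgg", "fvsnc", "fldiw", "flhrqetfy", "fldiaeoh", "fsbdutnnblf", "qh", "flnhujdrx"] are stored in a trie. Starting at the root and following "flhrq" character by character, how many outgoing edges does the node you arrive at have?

1

Follow the path "flhrq" to its node, then look at its outgoing edges.
Characters that immediately follow "flhrq" among the stored strings: {e}.
That node has 1 child edge.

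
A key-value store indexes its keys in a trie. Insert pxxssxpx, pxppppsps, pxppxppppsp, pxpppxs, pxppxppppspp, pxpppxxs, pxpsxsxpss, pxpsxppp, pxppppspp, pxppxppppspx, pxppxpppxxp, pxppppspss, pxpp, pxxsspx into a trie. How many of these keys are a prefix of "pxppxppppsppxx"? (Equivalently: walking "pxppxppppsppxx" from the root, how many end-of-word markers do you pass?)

Traverse "pxppxppppsppxx" character by character; count nodes along the way that are marked as word ends.
Prefixes of the query that are stored words: "pxpp", "pxppxppppsp", "pxppxppppspp"
Count: 3

3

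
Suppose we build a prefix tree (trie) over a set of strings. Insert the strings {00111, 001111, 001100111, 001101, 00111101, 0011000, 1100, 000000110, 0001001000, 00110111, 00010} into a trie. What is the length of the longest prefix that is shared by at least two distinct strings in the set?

Equivalently: take the maximum, over all pairs, of their longest common prefix length.
"0011000" and "001100111" agree on "001100" (6 characters) before diverging; nothing deeper is shared.
Longest shared-prefix length: 6

6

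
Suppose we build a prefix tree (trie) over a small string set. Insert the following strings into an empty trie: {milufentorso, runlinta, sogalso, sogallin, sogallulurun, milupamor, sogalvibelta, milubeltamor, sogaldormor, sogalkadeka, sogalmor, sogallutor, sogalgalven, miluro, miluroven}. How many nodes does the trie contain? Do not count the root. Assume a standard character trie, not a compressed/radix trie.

85

Count nodes per top-level branch (shared prefixes stored once):
  'm'-branch (milubeltamor, milufentorso, milupamor, miluro, miluroven): 30 nodes
  'r'-branch (runlinta): 8 nodes
  's'-branch (sogaldormor, sogalgalven, sogalkadeka, sogallin, sogallulurun, sogallutor, sogalmor, sogalso, sogalvibelta): 47 nodes
Sum: 85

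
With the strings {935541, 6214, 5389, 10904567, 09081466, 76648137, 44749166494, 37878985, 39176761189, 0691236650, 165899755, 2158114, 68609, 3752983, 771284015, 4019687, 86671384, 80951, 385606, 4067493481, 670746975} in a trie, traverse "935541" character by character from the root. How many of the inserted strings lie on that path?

Walk "935541" from the root; an end-of-word marker is hit whenever a stored word is a prefix of "935541".
Prefixes of the query that are stored words: "935541"
Count: 1

1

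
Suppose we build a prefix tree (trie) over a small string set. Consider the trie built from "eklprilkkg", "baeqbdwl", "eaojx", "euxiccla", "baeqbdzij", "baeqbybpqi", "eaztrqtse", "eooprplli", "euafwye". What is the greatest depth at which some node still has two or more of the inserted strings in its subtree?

6

Look for the deepest trie node that still has at least two words in its subtree.
"baeqbdwl" and "baeqbdzij" agree on "baeqbd" (6 characters) before diverging; nothing deeper is shared.
Longest shared-prefix length: 6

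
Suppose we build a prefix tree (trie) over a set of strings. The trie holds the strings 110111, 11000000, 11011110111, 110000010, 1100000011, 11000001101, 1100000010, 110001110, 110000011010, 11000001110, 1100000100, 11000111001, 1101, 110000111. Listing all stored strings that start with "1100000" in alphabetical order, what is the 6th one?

11000001101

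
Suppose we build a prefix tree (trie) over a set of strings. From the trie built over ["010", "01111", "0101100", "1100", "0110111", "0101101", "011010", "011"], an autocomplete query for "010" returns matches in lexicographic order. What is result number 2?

0101100

Words with prefix "010", in lexicographic order: "010", "0101100", "0101101"
Position 2: 0101100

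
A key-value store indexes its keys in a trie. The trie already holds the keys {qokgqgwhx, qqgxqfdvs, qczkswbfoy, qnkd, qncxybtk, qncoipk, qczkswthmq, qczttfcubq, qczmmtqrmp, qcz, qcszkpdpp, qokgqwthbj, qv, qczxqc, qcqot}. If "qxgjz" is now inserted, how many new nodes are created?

4

The longest prefix of "qxgjz" already in the trie is "q" (length 1).
New nodes needed: |"qxgjz"| − 1 = 5 − 1 = 4.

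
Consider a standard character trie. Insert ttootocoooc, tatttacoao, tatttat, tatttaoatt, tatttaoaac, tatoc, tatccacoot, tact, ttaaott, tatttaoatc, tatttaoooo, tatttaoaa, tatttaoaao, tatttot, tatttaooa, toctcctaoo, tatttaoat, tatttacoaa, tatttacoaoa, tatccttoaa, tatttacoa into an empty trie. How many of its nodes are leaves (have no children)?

A leaf is a node with no children — equivalently, the end of a word that is not a proper prefix of any other stored word.
Those words: "tact", "tatccacoot", "tatccttoaa", "tatoc", "tatttacoaa", "tatttacoaoa", "tatttaoaac", "tatttaoaao", "tatttaoatc", "tatttaoatt", "tatttaooa", "tatttaoooo", "tatttat", "tatttot", "toctcctaoo", "ttaaott", "ttootocoooc"
Leaf count: 17

17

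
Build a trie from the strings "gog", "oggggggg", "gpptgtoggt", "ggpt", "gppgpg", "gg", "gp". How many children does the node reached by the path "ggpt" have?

0

Walk "ggpt" from the root, arriving at one node.
No stored string extends past "ggpt".
That node has 0 child edges.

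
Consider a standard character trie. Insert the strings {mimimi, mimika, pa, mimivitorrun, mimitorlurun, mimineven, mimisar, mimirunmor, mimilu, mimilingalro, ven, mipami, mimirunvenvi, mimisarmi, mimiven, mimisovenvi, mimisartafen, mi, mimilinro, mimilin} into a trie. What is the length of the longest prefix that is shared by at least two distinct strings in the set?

Look for the deepest trie node that still has at least two words in its subtree.
"mimilin" and "mimilingalro" agree on "mimilin" (7 characters) before diverging; nothing deeper is shared.
Longest shared-prefix length: 7

7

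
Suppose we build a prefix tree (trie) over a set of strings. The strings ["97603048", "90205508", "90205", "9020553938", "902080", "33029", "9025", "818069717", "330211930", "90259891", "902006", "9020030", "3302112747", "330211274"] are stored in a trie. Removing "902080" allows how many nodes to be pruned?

After clearing the end-marker at "902080", prune upward until reaching a node still needed by another word.
The suffix "80" (2 nodes) is used only by "902080"; the node for "9020" still has the child "5", so pruning stops there.
Nodes removed: 2

2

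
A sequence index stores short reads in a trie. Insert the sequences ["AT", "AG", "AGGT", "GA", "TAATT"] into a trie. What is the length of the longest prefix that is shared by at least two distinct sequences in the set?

Equivalently: take the maximum, over all pairs, of their longest common prefix length.
e.g. "AG" and "AGGT" share the prefix "AG" of length 2; no pair shares a longer one.
Longest shared-prefix length: 2

2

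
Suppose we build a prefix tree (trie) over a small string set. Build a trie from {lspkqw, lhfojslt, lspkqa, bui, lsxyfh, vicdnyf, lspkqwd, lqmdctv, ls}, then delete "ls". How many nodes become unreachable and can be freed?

After clearing the end-marker at "ls", prune upward until reaching a node still needed by another word.
Every node on "ls" is still needed (e.g. by "lspkqw"), so nothing is freed.
Nodes removed: 0

0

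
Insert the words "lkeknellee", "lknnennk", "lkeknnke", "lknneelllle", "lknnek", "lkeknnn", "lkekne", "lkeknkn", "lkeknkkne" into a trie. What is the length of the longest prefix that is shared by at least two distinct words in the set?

Look for the deepest trie node that still has at least two words in its subtree.
"lkekne" and "lkeknellee" agree on "lkekne" (6 characters) before diverging; nothing deeper is shared.
Longest shared-prefix length: 6

6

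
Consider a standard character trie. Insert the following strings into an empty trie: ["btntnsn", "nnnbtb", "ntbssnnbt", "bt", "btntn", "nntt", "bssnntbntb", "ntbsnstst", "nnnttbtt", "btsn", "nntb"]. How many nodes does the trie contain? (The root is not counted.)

Insert word by word; a character creates a node only if that edge doesn't already exist:
  "btntnsn" → 7 new (b, t, n, t, n, s, n)
  "nnnbtb" → 6 new (n, n, n, b, t, b)
  "ntbssnnbt" → prefix "n" already present; 8 new (t, b, s, s, n, n, b, t)
  "bt" → prefix "bt" already present; 0 new (none)
  "btntn" → prefix "btntn" already present; 0 new (none)
  "nntt" → prefix "nn" already present; 2 new (t, t)
  "bssnntbntb" → prefix "b" already present; 9 new (s, s, n, n, t, b, n, t, b)
  "ntbsnstst" → prefix "ntbs" already present; 5 new (n, s, t, s, t)
  "nnnttbtt" → prefix "nnn" already present; 5 new (t, t, b, t, t)
  "btsn" → prefix "bt" already present; 2 new (s, n)
  "nntb" → prefix "nnt" already present; 1 new (b)
Total nodes = 7 + 6 + 8 + 0 + 0 + 2 + 9 + 5 + 5 + 2 + 1 = 45

45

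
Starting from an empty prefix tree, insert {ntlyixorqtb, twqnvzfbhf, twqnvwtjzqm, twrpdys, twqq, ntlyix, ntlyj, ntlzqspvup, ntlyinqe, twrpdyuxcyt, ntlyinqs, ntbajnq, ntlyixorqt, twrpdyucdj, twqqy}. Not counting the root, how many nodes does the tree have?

59

Trace insertions, counting only characters that open a new branch:
  "ntlyixorqtb" → 11 new (n, t, l, y, i, x, o, r, q, t, b)
  "twqnvzfbhf" → 10 new (t, w, q, n, v, z, f, b, h, f)
  "twqnvwtjzqm" → prefix "twqnv" already present; 6 new (w, t, j, z, q, m)
  "twrpdys" → prefix "tw" already present; 5 new (r, p, d, y, s)
  "twqq" → prefix "twq" already present; 1 new (q)
  "ntlyix" → prefix "ntlyix" already present; 0 new (none)
  "ntlyj" → prefix "ntly" already present; 1 new (j)
  "ntlzqspvup" → prefix "ntl" already present; 7 new (z, q, s, p, v, u, p)
  "ntlyinqe" → prefix "ntlyi" already present; 3 new (n, q, e)
  "twrpdyuxcyt" → prefix "twrpdy" already present; 5 new (u, x, c, y, t)
  "ntlyinqs" → prefix "ntlyinq" already present; 1 new (s)
  "ntbajnq" → prefix "nt" already present; 5 new (b, a, j, n, q)
  "ntlyixorqt" → prefix "ntlyixorqt" already present; 0 new (none)
  "twrpdyucdj" → prefix "twrpdyu" already present; 3 new (c, d, j)
  "twqqy" → prefix "twqq" already present; 1 new (y)
Total nodes = 11 + 10 + 6 + 5 + 1 + 0 + 1 + 7 + 3 + 5 + 1 + 5 + 0 + 3 + 1 = 59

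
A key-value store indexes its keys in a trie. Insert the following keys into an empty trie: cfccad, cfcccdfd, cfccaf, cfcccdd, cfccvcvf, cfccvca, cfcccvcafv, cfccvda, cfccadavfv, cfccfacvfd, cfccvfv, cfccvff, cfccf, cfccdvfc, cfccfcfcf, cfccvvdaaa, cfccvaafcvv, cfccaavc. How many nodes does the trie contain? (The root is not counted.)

For each word, the new-node count is its length minus the longest prefix already in the trie:
  "cfccad" → 6 new (c, f, c, c, a, d)
  "cfcccdfd" → prefix "cfcc" already present; 4 new (c, d, f, d)
  "cfccaf" → prefix "cfcca" already present; 1 new (f)
  "cfcccdd" → prefix "cfcccd" already present; 1 new (d)
  "cfccvcvf" → prefix "cfcc" already present; 4 new (v, c, v, f)
  "cfccvca" → prefix "cfccvc" already present; 1 new (a)
  "cfcccvcafv" → prefix "cfccc" already present; 5 new (v, c, a, f, v)
  "cfccvda" → prefix "cfccv" already present; 2 new (d, a)
  "cfccadavfv" → prefix "cfccad" already present; 4 new (a, v, f, v)
  "cfccfacvfd" → prefix "cfcc" already present; 6 new (f, a, c, v, f, d)
  "cfccvfv" → prefix "cfccv" already present; 2 new (f, v)
  "cfccvff" → prefix "cfccvf" already present; 1 new (f)
  "cfccf" → prefix "cfccf" already present; 0 new (none)
  "cfccdvfc" → prefix "cfcc" already present; 4 new (d, v, f, c)
  "cfccfcfcf" → prefix "cfccf" already present; 4 new (c, f, c, f)
  "cfccvvdaaa" → prefix "cfccv" already present; 5 new (v, d, a, a, a)
  "cfccvaafcvv" → prefix "cfccv" already present; 6 new (a, a, f, c, v, v)
  "cfccaavc" → prefix "cfcca" already present; 3 new (a, v, c)
Total nodes = 6 + 4 + 1 + 1 + 4 + 1 + 5 + 2 + 4 + 6 + 2 + 1 + 0 + 4 + 4 + 5 + 6 + 3 = 59

59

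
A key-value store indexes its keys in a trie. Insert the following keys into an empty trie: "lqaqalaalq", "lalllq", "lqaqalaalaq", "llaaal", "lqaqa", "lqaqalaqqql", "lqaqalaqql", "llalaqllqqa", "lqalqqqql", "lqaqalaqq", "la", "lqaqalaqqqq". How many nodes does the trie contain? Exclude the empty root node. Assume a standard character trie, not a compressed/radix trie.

42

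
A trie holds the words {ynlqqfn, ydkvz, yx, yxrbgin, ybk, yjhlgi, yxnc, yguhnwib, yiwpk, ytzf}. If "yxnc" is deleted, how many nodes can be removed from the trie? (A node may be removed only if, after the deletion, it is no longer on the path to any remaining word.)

2

Walk "yxnc" from the leaf back toward the root, removing each node that no remaining word uses.
The suffix "nc" (2 nodes) is used only by "yxnc"; the node for "yx" still has the child "r", so pruning stops there.
Nodes removed: 2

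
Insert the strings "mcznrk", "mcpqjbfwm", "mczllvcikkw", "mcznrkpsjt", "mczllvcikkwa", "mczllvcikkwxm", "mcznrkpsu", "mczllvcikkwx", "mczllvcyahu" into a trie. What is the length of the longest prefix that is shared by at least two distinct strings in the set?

12

The deepest shared node is where two words last agree before diverging.
"mczllvcikkwx" and "mczllvcikkwxm" agree on "mczllvcikkwx" (12 characters) before diverging; nothing deeper is shared.
Longest shared-prefix length: 12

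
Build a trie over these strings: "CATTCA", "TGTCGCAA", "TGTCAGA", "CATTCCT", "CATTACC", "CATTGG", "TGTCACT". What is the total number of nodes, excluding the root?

Trace insertions, counting only characters that open a new branch:
  "CATTCA" → 6 new (C, A, T, T, C, A)
  "TGTCGCAA" → 8 new (T, G, T, C, G, C, A, A)
  "TGTCAGA" → prefix "TGTC" already present; 3 new (A, G, A)
  "CATTCCT" → prefix "CATTC" already present; 2 new (C, T)
  "CATTACC" → prefix "CATT" already present; 3 new (A, C, C)
  "CATTGG" → prefix "CATT" already present; 2 new (G, G)
  "TGTCACT" → prefix "TGTCA" already present; 2 new (C, T)
Total nodes = 6 + 8 + 3 + 2 + 3 + 2 + 2 = 26

26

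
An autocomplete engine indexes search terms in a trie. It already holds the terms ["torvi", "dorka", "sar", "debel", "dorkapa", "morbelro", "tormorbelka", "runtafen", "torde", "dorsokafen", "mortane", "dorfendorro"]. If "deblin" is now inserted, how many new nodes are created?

3

The longest prefix of "deblin" already in the trie is "deb" (length 3).
New nodes needed: |"deblin"| − 3 = 6 − 3 = 3.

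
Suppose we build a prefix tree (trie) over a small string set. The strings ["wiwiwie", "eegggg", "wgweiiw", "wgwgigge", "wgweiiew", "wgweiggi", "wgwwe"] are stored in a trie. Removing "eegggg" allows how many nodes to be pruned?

A node on "eegggg"'s path can go only if nothing else ends at it or branches off below it.
No other word shares any prefix with "eegggg", so all 6 of its nodes go.
Nodes removed: 6

6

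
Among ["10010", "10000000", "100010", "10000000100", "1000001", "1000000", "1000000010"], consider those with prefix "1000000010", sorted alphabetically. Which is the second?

Words with prefix "1000000010", in lexicographic order: "1000000010", "10000000100"
Position 2: 10000000100

10000000100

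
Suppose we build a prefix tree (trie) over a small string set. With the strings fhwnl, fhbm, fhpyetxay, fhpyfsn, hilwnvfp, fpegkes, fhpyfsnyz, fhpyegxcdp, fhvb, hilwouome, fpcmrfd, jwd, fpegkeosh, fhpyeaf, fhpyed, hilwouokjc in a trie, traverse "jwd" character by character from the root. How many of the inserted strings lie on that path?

Traverse "jwd" character by character; count nodes along the way that are marked as word ends.
Prefixes of the query that are stored words: "jwd"
Count: 1

1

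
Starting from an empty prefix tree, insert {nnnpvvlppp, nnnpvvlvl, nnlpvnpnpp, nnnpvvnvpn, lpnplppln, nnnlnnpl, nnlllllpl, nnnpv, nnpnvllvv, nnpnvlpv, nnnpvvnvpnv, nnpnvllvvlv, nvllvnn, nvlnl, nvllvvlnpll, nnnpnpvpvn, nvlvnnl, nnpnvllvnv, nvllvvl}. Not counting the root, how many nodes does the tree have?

82

Count nodes per top-level branch (shared prefixes stored once):
  'l'-branch (lpnplppln): 9 nodes
  'n'-branch (nnlllllpl, nnlpvnpnpp, nnnlnnpl, nnnpnpvpvn, nnnpv, nnnpvvlppp, nnnpvvlvl, nnnpvvnvpn, nnnpvvnvpnv, nnpnvllvnv, nnpnvllvv, nnpnvllvvlv, nnpnvlpv, nvllvnn, nvllvvl, nvllvvlnpll, nvlnl, nvlvnnl): 73 nodes
Sum: 82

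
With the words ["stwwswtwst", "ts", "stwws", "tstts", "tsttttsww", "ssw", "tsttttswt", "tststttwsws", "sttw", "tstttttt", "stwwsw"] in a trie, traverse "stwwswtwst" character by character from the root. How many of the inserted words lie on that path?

3

Walk "stwwswtwst" from the root; an end-of-word marker is hit whenever a stored word is a prefix of "stwwswtwst".
Prefixes of the query that are stored words: "stwws", "stwwsw", "stwwswtwst"
Count: 3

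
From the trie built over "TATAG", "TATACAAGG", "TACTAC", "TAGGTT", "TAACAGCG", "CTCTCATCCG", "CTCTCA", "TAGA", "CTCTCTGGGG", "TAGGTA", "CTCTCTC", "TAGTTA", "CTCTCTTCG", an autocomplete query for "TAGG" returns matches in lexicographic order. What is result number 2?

TAGGTT

DFS of the "TAGG" subtree visits, in order: "TAGGTA", "TAGGTT"
Position 2: TAGGTT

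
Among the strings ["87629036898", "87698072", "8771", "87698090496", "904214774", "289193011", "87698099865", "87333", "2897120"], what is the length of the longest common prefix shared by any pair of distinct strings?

The deepest shared node is where two words last agree before diverging.
e.g. "87698090496" and "87698099865" share the prefix "8769809" of length 7; no pair shares a longer one.
Longest shared-prefix length: 7

7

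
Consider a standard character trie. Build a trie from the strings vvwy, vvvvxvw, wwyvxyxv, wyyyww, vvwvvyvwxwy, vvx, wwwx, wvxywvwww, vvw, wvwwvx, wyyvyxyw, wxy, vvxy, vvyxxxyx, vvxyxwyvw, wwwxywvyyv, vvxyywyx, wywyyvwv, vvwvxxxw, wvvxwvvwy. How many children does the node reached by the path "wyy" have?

2

Walk "wyy" from the root, arriving at one node.
Distinct next characters after "wyy": v, y.
That node has 2 child edges.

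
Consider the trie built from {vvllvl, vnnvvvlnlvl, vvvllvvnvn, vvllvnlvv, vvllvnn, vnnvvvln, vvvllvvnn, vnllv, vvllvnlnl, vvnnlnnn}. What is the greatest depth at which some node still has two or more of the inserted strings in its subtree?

The deepest shared node is where two words last agree before diverging.
e.g. "vnnvvvln" and "vnnvvvlnlvl" share the prefix "vnnvvvln" of length 8; no pair shares a longer one.
Longest shared-prefix length: 8

8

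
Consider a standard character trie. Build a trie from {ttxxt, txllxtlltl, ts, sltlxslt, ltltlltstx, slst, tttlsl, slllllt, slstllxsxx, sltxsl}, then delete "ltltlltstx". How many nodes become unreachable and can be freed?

After clearing the end-marker at "ltltlltstx", prune upward until reaching a node still needed by another word.
No other word shares any prefix with "ltltlltstx", so all 10 of its nodes go.
Nodes removed: 10

10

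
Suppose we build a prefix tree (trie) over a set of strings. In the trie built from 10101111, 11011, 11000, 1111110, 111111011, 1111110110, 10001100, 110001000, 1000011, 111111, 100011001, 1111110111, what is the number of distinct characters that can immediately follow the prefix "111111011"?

2

The children of the "111111011" node are the distinct next characters among strings starting with "111111011".
Distinct next characters after "111111011": 0, 1.
That node has 2 child edges.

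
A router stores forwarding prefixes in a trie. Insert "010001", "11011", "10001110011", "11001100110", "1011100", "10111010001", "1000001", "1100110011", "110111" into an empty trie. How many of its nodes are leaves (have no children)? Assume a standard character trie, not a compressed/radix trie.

A leaf is a node with no children — equivalently, the end of a word that is not a proper prefix of any other stored word.
Those words: "010001", "1000001", "10001110011", "1011100", "10111010001", "11001100110", "110111"
Leaf count: 7

7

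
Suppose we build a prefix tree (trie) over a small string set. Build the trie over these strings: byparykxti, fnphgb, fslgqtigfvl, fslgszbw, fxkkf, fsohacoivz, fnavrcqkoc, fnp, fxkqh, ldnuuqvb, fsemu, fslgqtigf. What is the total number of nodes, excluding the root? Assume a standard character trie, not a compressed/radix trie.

For each word, the new-node count is its length minus the longest prefix already in the trie:
  "byparykxti" → 10 new (b, y, p, a, r, y, k, x, t, i)
  "fnphgb" → 6 new (f, n, p, h, g, b)
  "fslgqtigfvl" → prefix "f" already present; 10 new (s, l, g, q, t, i, g, f, v, l)
  "fslgszbw" → prefix "fslg" already present; 4 new (s, z, b, w)
  "fxkkf" → prefix "f" already present; 4 new (x, k, k, f)
  "fsohacoivz" → prefix "fs" already present; 8 new (o, h, a, c, o, i, v, z)
  "fnavrcqkoc" → prefix "fn" already present; 8 new (a, v, r, c, q, k, o, c)
  "fnp" → prefix "fnp" already present; 0 new (none)
  "fxkqh" → prefix "fxk" already present; 2 new (q, h)
  "ldnuuqvb" → 8 new (l, d, n, u, u, q, v, b)
  "fsemu" → prefix "fs" already present; 3 new (e, m, u)
  "fslgqtigf" → prefix "fslgqtigf" already present; 0 new (none)
Total nodes = 10 + 6 + 10 + 4 + 4 + 8 + 8 + 0 + 2 + 8 + 3 + 0 = 63

63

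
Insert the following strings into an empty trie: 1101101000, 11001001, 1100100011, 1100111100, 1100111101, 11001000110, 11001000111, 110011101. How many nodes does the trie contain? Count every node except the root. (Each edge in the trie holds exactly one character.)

28

Insert word by word; a character creates a node only if that edge doesn't already exist:
  "1101101000" → 10 new (1, 1, 0, 1, 1, 0, 1, 0, 0, 0)
  "11001001" → prefix "110" already present; 5 new (0, 1, 0, 0, 1)
  "1100100011" → prefix "1100100" already present; 3 new (0, 1, 1)
  "1100111100" → prefix "11001" already present; 5 new (1, 1, 1, 0, 0)
  "1100111101" → prefix "110011110" already present; 1 new (1)
  "11001000110" → prefix "1100100011" already present; 1 new (0)
  "11001000111" → prefix "1100100011" already present; 1 new (1)
  "110011101" → prefix "1100111" already present; 2 new (0, 1)
Total nodes = 10 + 5 + 3 + 5 + 1 + 1 + 1 + 2 = 28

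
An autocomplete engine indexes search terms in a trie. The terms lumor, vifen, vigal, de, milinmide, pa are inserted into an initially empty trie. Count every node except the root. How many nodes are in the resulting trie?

26

Count nodes per top-level branch (shared prefixes stored once):
  'd'-branch (de): 2 nodes
  'l'-branch (lumor): 5 nodes
  'm'-branch (milinmide): 9 nodes
  'p'-branch (pa): 2 nodes
  'v'-branch (vifen, vigal): 8 nodes
Sum: 26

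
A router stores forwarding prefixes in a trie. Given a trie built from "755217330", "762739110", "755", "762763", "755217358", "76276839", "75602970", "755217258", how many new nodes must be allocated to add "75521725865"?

The longest prefix of "75521725865" already in the trie is "755217258" (length 9).
Each of the 2 remaining characters creates one node.

2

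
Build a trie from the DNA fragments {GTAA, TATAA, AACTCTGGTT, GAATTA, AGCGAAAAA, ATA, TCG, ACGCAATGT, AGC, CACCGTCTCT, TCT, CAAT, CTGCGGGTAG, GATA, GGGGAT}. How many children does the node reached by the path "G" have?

3

Follow the path "G" to its node, then look at its outgoing edges.
Characters that immediately follow "G" among the stored strings: {A, G, T}.
That node has 3 child edges.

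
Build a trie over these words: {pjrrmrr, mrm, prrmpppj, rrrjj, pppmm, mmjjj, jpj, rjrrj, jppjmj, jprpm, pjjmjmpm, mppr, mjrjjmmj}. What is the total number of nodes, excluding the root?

Trace insertions, counting only characters that open a new branch:
  "pjrrmrr" → 7 new (p, j, r, r, m, r, r)
  "mrm" → 3 new (m, r, m)
  "prrmpppj" → prefix "p" already present; 7 new (r, r, m, p, p, p, j)
  "rrrjj" → 5 new (r, r, r, j, j)
  "pppmm" → prefix "p" already present; 4 new (p, p, m, m)
  "mmjjj" → prefix "m" already present; 4 new (m, j, j, j)
  "jpj" → 3 new (j, p, j)
  "rjrrj" → prefix "r" already present; 4 new (j, r, r, j)
  "jppjmj" → prefix "jp" already present; 4 new (p, j, m, j)
  "jprpm" → prefix "jp" already present; 3 new (r, p, m)
  "pjjmjmpm" → prefix "pj" already present; 6 new (j, m, j, m, p, m)
  "mppr" → prefix "m" already present; 3 new (p, p, r)
  "mjrjjmmj" → prefix "m" already present; 7 new (j, r, j, j, m, m, j)
Total nodes = 7 + 3 + 7 + 5 + 4 + 4 + 3 + 4 + 4 + 3 + 6 + 3 + 7 = 60

60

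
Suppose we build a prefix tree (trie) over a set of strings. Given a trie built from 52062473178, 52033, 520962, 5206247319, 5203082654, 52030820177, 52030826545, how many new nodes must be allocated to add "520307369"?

4

Walking "520307369" from the root, the first 5 characters ("52030") follow existing edges; "7" is the first miss.
New nodes needed: |"520307369"| − 5 = 9 − 5 = 4.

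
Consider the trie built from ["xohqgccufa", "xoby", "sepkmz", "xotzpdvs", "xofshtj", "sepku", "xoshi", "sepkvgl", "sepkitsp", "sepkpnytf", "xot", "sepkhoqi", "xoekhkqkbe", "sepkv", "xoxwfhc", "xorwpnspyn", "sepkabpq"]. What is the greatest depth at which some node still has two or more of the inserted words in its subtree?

5

The deepest shared node is where two words last agree before diverging.
"sepkv" and "sepkvgl" agree on "sepkv" (5 characters) before diverging; nothing deeper is shared.
Longest shared-prefix length: 5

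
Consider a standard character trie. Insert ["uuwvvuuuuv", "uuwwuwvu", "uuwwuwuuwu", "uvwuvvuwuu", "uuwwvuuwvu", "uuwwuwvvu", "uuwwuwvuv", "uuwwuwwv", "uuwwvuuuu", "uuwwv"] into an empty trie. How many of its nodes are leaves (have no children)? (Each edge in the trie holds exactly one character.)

8

A leaf is a node with no children — equivalently, the end of a word that is not a proper prefix of any other stored word.
Those words: "uuwvvuuuuv", "uuwwuwuuwu", "uuwwuwvuv", "uuwwuwvvu", "uuwwuwwv", "uuwwvuuuu", "uuwwvuuwvu", "uvwuvvuwuu"
Leaf count: 8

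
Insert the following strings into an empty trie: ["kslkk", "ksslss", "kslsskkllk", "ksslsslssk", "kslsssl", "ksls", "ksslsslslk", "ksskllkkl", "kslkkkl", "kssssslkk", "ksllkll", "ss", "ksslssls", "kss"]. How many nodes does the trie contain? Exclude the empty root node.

44

Insert word by word; a character creates a node only if that edge doesn't already exist:
  "kslkk" → 5 new (k, s, l, k, k)
  "ksslss" → prefix "ks" already present; 4 new (s, l, s, s)
  "kslsskkllk" → prefix "ksl" already present; 7 new (s, s, k, k, l, l, k)
  "ksslsslssk" → prefix "ksslss" already present; 4 new (l, s, s, k)
  "kslsssl" → prefix "kslss" already present; 2 new (s, l)
  "ksls" → prefix "ksls" already present; 0 new (none)
  "ksslsslslk" → prefix "ksslssls" already present; 2 new (l, k)
  "ksskllkkl" → prefix "kss" already present; 6 new (k, l, l, k, k, l)
  "kslkkkl" → prefix "kslkk" already present; 2 new (k, l)
  "kssssslkk" → prefix "kss" already present; 6 new (s, s, s, l, k, k)
  "ksllkll" → prefix "ksl" already present; 4 new (l, k, l, l)
  "ss" → 2 new (s, s)
  "ksslssls" → prefix "ksslssls" already present; 0 new (none)
  "kss" → prefix "kss" already present; 0 new (none)
Total nodes = 5 + 4 + 7 + 4 + 2 + 0 + 2 + 6 + 2 + 6 + 4 + 2 + 0 + 0 = 44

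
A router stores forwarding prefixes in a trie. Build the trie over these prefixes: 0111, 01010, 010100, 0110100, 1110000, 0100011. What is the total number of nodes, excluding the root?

For each word, the new-node count is its length minus the longest prefix already in the trie:
  "0111" → 4 new (0, 1, 1, 1)
  "01010" → prefix "01" already present; 3 new (0, 1, 0)
  "010100" → prefix "01010" already present; 1 new (0)
  "0110100" → prefix "011" already present; 4 new (0, 1, 0, 0)
  "1110000" → 7 new (1, 1, 1, 0, 0, 0, 0)
  "0100011" → prefix "010" already present; 4 new (0, 0, 1, 1)
Total nodes = 4 + 3 + 1 + 4 + 7 + 4 = 23

23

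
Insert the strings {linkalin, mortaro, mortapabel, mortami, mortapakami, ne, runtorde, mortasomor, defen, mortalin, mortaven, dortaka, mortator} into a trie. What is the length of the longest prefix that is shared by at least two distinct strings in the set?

7

Equivalently: take the maximum, over all pairs, of their longest common prefix length.
e.g. "mortapabel" and "mortapakami" share the prefix "mortapa" of length 7; no pair shares a longer one.
Longest shared-prefix length: 7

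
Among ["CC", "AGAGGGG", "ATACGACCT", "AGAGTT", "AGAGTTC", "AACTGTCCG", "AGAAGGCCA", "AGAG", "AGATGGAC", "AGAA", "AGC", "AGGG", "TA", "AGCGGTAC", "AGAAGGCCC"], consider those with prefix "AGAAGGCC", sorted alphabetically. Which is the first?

Filter for "AGAAGGCC…" and sort: "AGAAGGCCA", "AGAAGGCCC"
The 1st is AGAAGGCCA.

AGAAGGCCA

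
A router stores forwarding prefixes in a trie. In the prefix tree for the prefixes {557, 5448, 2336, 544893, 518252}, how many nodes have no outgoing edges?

Leaves are exactly the stored words that no other stored word extends.
Those words: "2336", "518252", "544893", "557"
Leaf count: 4

4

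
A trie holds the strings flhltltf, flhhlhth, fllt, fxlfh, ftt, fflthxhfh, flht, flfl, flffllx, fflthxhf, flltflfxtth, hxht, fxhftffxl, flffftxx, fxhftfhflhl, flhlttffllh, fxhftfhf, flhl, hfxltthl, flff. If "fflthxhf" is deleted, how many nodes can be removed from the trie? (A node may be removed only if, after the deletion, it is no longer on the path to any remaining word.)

0

Walk "fflthxhf" from the leaf back toward the root, removing each node that no remaining word uses.
Every node on "fflthxhf" is still needed (e.g. by "fflthxhfh"), so nothing is freed.
Nodes removed: 0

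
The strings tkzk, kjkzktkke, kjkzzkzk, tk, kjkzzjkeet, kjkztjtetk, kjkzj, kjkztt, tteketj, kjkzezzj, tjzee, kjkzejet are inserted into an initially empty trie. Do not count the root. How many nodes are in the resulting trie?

47

For each word, the new-node count is its length minus the longest prefix already in the trie:
  "tkzk" → 4 new (t, k, z, k)
  "kjkzktkke" → 9 new (k, j, k, z, k, t, k, k, e)
  "kjkzzkzk" → prefix "kjkz" already present; 4 new (z, k, z, k)
  "tk" → prefix "tk" already present; 0 new (none)
  "kjkzzjkeet" → prefix "kjkzz" already present; 5 new (j, k, e, e, t)
  "kjkztjtetk" → prefix "kjkz" already present; 6 new (t, j, t, e, t, k)
  "kjkzj" → prefix "kjkz" already present; 1 new (j)
  "kjkztt" → prefix "kjkzt" already present; 1 new (t)
  "tteketj" → prefix "t" already present; 6 new (t, e, k, e, t, j)
  "kjkzezzj" → prefix "kjkz" already present; 4 new (e, z, z, j)
  "tjzee" → prefix "t" already present; 4 new (j, z, e, e)
  "kjkzejet" → prefix "kjkze" already present; 3 new (j, e, t)
Total nodes = 4 + 9 + 4 + 0 + 5 + 6 + 1 + 1 + 6 + 4 + 4 + 3 = 47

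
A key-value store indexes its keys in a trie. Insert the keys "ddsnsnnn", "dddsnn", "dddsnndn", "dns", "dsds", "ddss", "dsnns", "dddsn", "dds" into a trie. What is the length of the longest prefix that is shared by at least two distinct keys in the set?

Equivalently: take the maximum, over all pairs, of their longest common prefix length.
e.g. "dddsnn" and "dddsnndn" share the prefix "dddsnn" of length 6; no pair shares a longer one.
Longest shared-prefix length: 6

6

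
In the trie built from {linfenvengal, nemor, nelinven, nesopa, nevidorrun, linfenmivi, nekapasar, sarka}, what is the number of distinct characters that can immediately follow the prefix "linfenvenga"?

1

Walk "linfenvenga" from the root, arriving at one node.
Distinct next characters after "linfenvenga": l.
That node has 1 child edge.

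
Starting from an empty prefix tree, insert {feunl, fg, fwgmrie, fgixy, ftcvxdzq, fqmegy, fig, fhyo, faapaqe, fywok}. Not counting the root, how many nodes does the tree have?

Insert word by word; a character creates a node only if that edge doesn't already exist:
  "feunl" → 5 new (f, e, u, n, l)
  "fg" → prefix "f" already present; 1 new (g)
  "fwgmrie" → prefix "f" already present; 6 new (w, g, m, r, i, e)
  "fgixy" → prefix "fg" already present; 3 new (i, x, y)
  "ftcvxdzq" → prefix "f" already present; 7 new (t, c, v, x, d, z, q)
  "fqmegy" → prefix "f" already present; 5 new (q, m, e, g, y)
  "fig" → prefix "f" already present; 2 new (i, g)
  "fhyo" → prefix "f" already present; 3 new (h, y, o)
  "faapaqe" → prefix "f" already present; 6 new (a, a, p, a, q, e)
  "fywok" → prefix "f" already present; 4 new (y, w, o, k)
Total nodes = 5 + 1 + 6 + 3 + 7 + 5 + 2 + 3 + 6 + 4 = 42

42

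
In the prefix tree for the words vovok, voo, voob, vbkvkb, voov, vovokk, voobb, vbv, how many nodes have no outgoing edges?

5

Leaves are exactly the stored words that no other stored word extends.
Those words: "vbkvkb", "vbv", "voobb", "voov", "vovokk"
Leaf count: 5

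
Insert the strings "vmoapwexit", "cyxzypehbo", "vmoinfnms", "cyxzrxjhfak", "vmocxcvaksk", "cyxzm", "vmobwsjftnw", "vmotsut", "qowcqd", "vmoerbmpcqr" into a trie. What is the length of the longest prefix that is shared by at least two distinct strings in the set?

4

Equivalently: take the maximum, over all pairs, of their longest common prefix length.
e.g. "cyxzm" and "cyxzrxjhfak" share the prefix "cyxz" of length 4; no pair shares a longer one.
Longest shared-prefix length: 4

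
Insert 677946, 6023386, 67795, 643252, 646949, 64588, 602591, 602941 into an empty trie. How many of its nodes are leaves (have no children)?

8

Leaves are exactly the stored words that no other stored word extends.
Those words: "6023386", "602591", "602941", "643252", "64588", "646949", "677946", "67795"
Leaf count: 8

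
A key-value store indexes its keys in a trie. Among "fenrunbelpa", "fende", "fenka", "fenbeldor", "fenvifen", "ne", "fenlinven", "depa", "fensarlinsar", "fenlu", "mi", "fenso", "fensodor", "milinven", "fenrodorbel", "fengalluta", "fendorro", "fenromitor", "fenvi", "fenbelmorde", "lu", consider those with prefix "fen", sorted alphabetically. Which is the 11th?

DFS of the "fen" subtree visits, in order: "fenbeldor", "fenbelmorde", "fende", "fendorro", "fengalluta", "fenka", "fenlinven", "fenlu", "fenrodorbel", "fenromitor", "fenrunbelpa", "fensarlinsar", "fenso", "fensodor", "fenvi", "fenvifen"
Position 11: fenrunbelpa

fenrunbelpa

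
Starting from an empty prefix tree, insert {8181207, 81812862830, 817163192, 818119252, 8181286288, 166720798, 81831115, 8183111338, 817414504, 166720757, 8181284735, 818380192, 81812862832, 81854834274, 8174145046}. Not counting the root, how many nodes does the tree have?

70

For each word, the new-node count is its length minus the longest prefix already in the trie:
  "8181207" → 7 new (8, 1, 8, 1, 2, 0, 7)
  "81812862830" → prefix "81812" already present; 6 new (8, 6, 2, 8, 3, 0)
  "817163192" → prefix "81" already present; 7 new (7, 1, 6, 3, 1, 9, 2)
  "818119252" → prefix "8181" already present; 5 new (1, 9, 2, 5, 2)
  "8181286288" → prefix "818128628" already present; 1 new (8)
  "166720798" → 9 new (1, 6, 6, 7, 2, 0, 7, 9, 8)
  "81831115" → prefix "818" already present; 5 new (3, 1, 1, 1, 5)
  "8183111338" → prefix "8183111" already present; 3 new (3, 3, 8)
  "817414504" → prefix "817" already present; 6 new (4, 1, 4, 5, 0, 4)
  "166720757" → prefix "1667207" already present; 2 new (5, 7)
  "8181284735" → prefix "818128" already present; 4 new (4, 7, 3, 5)
  "818380192" → prefix "8183" already present; 5 new (8, 0, 1, 9, 2)
  "81812862832" → prefix "8181286283" already present; 1 new (2)
  "81854834274" → prefix "818" already present; 8 new (5, 4, 8, 3, 4, 2, 7, 4)
  "8174145046" → prefix "817414504" already present; 1 new (6)
Total nodes = 7 + 6 + 7 + 5 + 1 + 9 + 5 + 3 + 6 + 2 + 4 + 5 + 1 + 8 + 1 = 70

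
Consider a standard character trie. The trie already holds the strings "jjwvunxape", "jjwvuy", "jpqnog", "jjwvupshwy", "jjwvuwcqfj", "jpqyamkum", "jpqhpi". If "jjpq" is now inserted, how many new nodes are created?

2

Walking "jjpq" from the root, the first 2 characters ("jj") follow existing edges; "p" is the first miss.
Each of the 2 remaining characters creates one node.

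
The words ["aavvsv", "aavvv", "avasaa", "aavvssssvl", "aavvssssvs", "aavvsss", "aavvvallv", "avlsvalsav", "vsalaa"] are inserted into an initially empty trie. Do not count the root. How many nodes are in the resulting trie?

36

Insert word by word; a character creates a node only if that edge doesn't already exist:
  "aavvsv" → 6 new (a, a, v, v, s, v)
  "aavvv" → prefix "aavv" already present; 1 new (v)
  "avasaa" → prefix "a" already present; 5 new (v, a, s, a, a)
  "aavvssssvl" → prefix "aavvs" already present; 5 new (s, s, s, v, l)
  "aavvssssvs" → prefix "aavvssssv" already present; 1 new (s)
  "aavvsss" → prefix "aavvsss" already present; 0 new (none)
  "aavvvallv" → prefix "aavvv" already present; 4 new (a, l, l, v)
  "avlsvalsav" → prefix "av" already present; 8 new (l, s, v, a, l, s, a, v)
  "vsalaa" → 6 new (v, s, a, l, a, a)
Total nodes = 6 + 1 + 5 + 5 + 1 + 0 + 4 + 8 + 6 = 36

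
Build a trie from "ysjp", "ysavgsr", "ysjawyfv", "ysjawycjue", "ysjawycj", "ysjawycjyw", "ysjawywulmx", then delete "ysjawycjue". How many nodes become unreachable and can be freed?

2

A node on "ysjawycjue"'s path can go only if nothing else ends at it or branches off below it.
The suffix "ue" (2 nodes) is used only by "ysjawycjue"; the node for "ysjawycj" still has the child "y", so pruning stops there.
Nodes removed: 2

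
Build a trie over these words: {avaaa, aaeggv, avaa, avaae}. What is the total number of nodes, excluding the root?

Insert word by word; a character creates a node only if that edge doesn't already exist:
  "avaaa" → 5 new (a, v, a, a, a)
  "aaeggv" → prefix "a" already present; 5 new (a, e, g, g, v)
  "avaa" → prefix "avaa" already present; 0 new (none)
  "avaae" → prefix "avaa" already present; 1 new (e)
Total nodes = 5 + 5 + 0 + 1 = 11

11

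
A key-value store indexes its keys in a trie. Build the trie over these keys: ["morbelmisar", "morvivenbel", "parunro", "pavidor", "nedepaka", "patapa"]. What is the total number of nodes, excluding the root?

For each word, the new-node count is its length minus the longest prefix already in the trie:
  "morbelmisar" → 11 new (m, o, r, b, e, l, m, i, s, a, r)
  "morvivenbel" → prefix "mor" already present; 8 new (v, i, v, e, n, b, e, l)
  "parunro" → 7 new (p, a, r, u, n, r, o)
  "pavidor" → prefix "pa" already present; 5 new (v, i, d, o, r)
  "nedepaka" → 8 new (n, e, d, e, p, a, k, a)
  "patapa" → prefix "pa" already present; 4 new (t, a, p, a)
Total nodes = 11 + 8 + 7 + 5 + 8 + 4 = 43

43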